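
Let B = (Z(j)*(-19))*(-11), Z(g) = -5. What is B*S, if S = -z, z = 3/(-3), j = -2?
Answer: -1045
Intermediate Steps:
z = -1 (z = 3*(-⅓) = -1)
B = -1045 (B = -5*(-19)*(-11) = 95*(-11) = -1045)
S = 1 (S = -1*(-1) = 1)
B*S = -1045*1 = -1045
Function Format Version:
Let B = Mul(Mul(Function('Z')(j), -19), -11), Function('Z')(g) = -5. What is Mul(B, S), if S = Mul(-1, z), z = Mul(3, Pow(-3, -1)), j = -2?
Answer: -1045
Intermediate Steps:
z = -1 (z = Mul(3, Rational(-1, 3)) = -1)
B = -1045 (B = Mul(Mul(-5, -19), -11) = Mul(95, -11) = -1045)
S = 1 (S = Mul(-1, -1) = 1)
Mul(B, S) = Mul(-1045, 1) = -1045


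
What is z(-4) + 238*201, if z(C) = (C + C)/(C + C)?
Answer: 47839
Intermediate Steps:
z(C) = 1 (z(C) = (2*C)/((2*C)) = (2*C)*(1/(2*C)) = 1)
z(-4) + 238*201 = 1 + 238*201 = 1 + 47838 = 47839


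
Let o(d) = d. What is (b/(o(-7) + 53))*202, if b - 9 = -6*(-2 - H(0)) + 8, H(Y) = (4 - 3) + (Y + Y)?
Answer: 3535/23 ≈ 153.70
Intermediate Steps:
H(Y) = 1 + 2*Y
b = 35 (b = 9 + (-6*(-2 - (1 + 2*0)) + 8) = 9 + (-6*(-2 - (1 + 0)) + 8) = 9 + (-6*(-2 - 1*1) + 8) = 9 + (-6*(-2 - 1) + 8) = 9 + (-6*(-3) + 8) = 9 + (18 + 8) = 9 + 26 = 35)
(b/(o(-7) + 53))*202 = (35/(-7 + 53))*202 = (35/46)*202 = 3535/23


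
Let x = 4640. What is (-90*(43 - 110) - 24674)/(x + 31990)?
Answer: -9322/18315 ≈ -0.50898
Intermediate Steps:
(-90*(43 - 110) - 24674)/(x + 31990) = (-90*(43 - 110) - 24674)/(4640 + 31990) = (-90*(-67) - 24674)/36630 = (6030 - 24674)*(1/36630) = -18644*1/36630 = -9322/18315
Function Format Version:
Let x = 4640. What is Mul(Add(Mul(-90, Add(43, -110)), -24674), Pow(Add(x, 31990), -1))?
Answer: Rational(-9322, 18315) ≈ -0.50898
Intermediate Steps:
Mul(Add(Mul(-90, Add(43, -110)), -24674), Pow(Add(x, 31990), -1)) = Mul(Add(Mul(-90, Add(43, -110)), -24674), Pow(Add(4640, 31990), -1)) = Mul(Add(Mul(-90, -67), -24674), Pow(36630, -1)) = Mul(Add(6030, -24674), Rational(1, 36630)) = Mul(-18644, Rational(1, 36630)) = Rational(-9322, 18315)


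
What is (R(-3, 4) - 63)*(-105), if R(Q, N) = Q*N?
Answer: 7875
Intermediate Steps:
R(Q, N) = N*Q
(R(-3, 4) - 63)*(-105) = (4*(-3) - 63)*(-105) = (-12 - 63)*(-105) = -75*(-105) = 7875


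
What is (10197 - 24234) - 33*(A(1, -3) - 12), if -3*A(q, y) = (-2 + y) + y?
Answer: -13729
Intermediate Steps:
A(q, y) = 2/3 - 2*y/3 (A(q, y) = -((-2 + y) + y)/3 = -(-2 + 2*y)/3 = 2/3 - 2*y/3)
(10197 - 24234) - 33*(A(1, -3) - 12) = (10197 - 24234) - 33*((2/3 - 2/3*(-3)) - 12) = -14037 - 33*((2/3 + 2) - 12) = -14037 - 33*(8/3 - 12) = -14037 - 33*(-28/3) = -14037 + 308 = -13729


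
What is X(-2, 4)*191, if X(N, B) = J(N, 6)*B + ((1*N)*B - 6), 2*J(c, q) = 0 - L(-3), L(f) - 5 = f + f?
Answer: -2292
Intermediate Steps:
L(f) = 5 + 2*f (L(f) = 5 + (f + f) = 5 + 2*f)
J(c, q) = ½ (J(c, q) = (0 - (5 + 2*(-3)))/2 = (0 - (5 - 6))/2 = (0 - 1*(-1))/2 = (0 + 1)/2 = (½)*1 = ½)
X(N, B) = -6 + B/2 + B*N (X(N, B) = B/2 + ((1*N)*B - 6) = B/2 + (N*B - 6) = B/2 + (B*N - 6) = B/2 + (-6 + B*N) = -6 + B/2 + B*N)
X(-2, 4)*191 = (-6 + (½)*4 + 4*(-2))*191 = (-6 + 2 - 8)*191 = -12*191 = -2292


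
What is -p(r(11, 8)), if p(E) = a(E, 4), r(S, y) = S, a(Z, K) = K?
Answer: -4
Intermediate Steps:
p(E) = 4
-p(r(11, 8)) = -1*4 = -4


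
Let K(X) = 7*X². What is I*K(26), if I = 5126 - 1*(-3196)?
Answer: 39379704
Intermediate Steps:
I = 8322 (I = 5126 + 3196 = 8322)
I*K(26) = 8322*(7*26²) = 8322*(7*676) = 8322*4732 = 39379704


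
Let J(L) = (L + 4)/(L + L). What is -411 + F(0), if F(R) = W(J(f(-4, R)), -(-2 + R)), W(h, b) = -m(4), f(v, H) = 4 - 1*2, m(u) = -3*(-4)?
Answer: -423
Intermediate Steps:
m(u) = 12
f(v, H) = 2 (f(v, H) = 4 - 2 = 2)
J(L) = (4 + L)/(2*L) (J(L) = (4 + L)/((2*L)) = (4 + L)*(1/(2*L)) = (4 + L)/(2*L))
W(h, b) = -12 (W(h, b) = -1*12 = -12)
F(R) = -12
-411 + F(0) = -411 - 12 = -423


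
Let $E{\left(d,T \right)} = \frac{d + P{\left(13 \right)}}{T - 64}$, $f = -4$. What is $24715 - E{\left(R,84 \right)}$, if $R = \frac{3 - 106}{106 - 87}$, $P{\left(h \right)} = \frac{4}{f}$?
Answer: $\frac{4695911}{190} \approx 24715.0$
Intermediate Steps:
$P{\left(h \right)} = -1$ ($P{\left(h \right)} = \frac{4}{-4} = 4 \left(- \frac{1}{4}\right) = -1$)
$R = - \frac{103}{19} \approx -5.4211$
$E{\left(d,T \right)} = \frac{-1 + d}{-64 + T}$ ($E{\left(d,T \right)} = \frac{d - 1}{T - 64} = \frac{-1 + d}{-64 + T}$)
$24715 - E{\left(R,84 \right)} = 24715 - \frac{-1 - \frac{103}{19}}{-64 + 84} = 24715 - \frac{1}{20} \left(- \frac{122}{19}\right) = 24715 - - \frac{61}{190} = 24715 + \frac{61}{190} = \frac{4695911}{190}$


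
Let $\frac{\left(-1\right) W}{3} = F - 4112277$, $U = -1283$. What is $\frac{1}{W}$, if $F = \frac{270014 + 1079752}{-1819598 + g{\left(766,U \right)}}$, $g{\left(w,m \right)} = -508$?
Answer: $\frac{101117}{1247463565188} \approx 8.1058 \cdot 10^{-8}$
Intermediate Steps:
$F = - \frac{74987}{101117}$ ($F = \frac{270014 + 1079752}{-1819598 - 508} = \frac{1349766}{-1820106} = 1349766 \left(- \frac{1}{1820106}\right) = - \frac{74987}{101117} \approx -0.74159$)
$W = \frac{1247463565188}{101117}$ ($W = - 3 \left(- \frac{74987}{101117} - 4112277\right) = \left(-3\right) \left(- \frac{415821188396}{101117}\right) = \frac{1247463565188}{101117} \approx 1.2337 \cdot 10^{7}$)
$\frac{1}{W} = \frac{1}{\frac{1247463565188}{101117}} = \frac{101117}{1247463565188}$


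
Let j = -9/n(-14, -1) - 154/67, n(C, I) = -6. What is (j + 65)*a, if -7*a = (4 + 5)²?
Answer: -99549/134 ≈ -742.90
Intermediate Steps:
a = -81/7 (a = -(4 + 5)²/7 = -⅐*9² = -⅐*81 = -81/7 ≈ -11.571)
j = -107/134 (j = -9/(-6) - 154/67 = -9*(-⅙) - 154*1/67 = 3/2 - 154/67 = -107/134 ≈ -0.79851)
(j + 65)*a = (-107/134 + 65)*(-81/7) = (8603/134)*(-81/7) = -99549/134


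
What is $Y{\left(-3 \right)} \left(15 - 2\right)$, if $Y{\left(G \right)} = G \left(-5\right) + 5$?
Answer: $260$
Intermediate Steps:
$Y{\left(G \right)} = 5 - 5 G$ ($Y{\left(G \right)} = - 5 G + 5 = 5 - 5 G$)
$Y{\left(-3 \right)} \left(15 - 2\right) = \left(5 - -15\right) \left(15 - 2\right) = \left(5 + 15\right) 13 = 20 \cdot 13 = 260$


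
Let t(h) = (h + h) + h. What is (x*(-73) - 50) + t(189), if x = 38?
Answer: -2257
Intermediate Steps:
t(h) = 3*h (t(h) = 2*h + h = 3*h)
(x*(-73) - 50) + t(189) = (38*(-73) - 50) + 3*189 = (-2774 - 50) + 567 = -2824 + 567 = -2257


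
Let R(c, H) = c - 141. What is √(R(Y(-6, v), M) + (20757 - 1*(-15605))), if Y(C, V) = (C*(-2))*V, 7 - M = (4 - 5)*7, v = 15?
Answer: √36401 ≈ 190.79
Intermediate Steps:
M = 14 (M = 7 - (4 - 5)*7 = 7 - (-1)*7 = 7 - 1*(-7) = 7 + 7 = 14)
Y(C, V) = -2*C*V (Y(C, V) = (-2*C)*V = -2*C*V)
R(c, H) = -141 + c
√(R(Y(-6, v), M) + (20757 - 1*(-15605))) = √((-141 - 2*(-6)*15) + (20757 - 1*(-15605))) = √((-141 + 180) + (20757 + 15605)) = √(39 + 36362) = √36401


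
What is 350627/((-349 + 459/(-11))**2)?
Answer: 42425867/18472804 ≈ 2.2967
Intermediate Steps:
350627/((-349 + 459/(-11))**2) = 350627/((-349 + 459*(-1/11))**2) = 350627/((-349 - 459/11)**2) = 350627/((-4298/11)**2) = 350627/(18472804/121) = 350627*(121/18472804) = 42425867/18472804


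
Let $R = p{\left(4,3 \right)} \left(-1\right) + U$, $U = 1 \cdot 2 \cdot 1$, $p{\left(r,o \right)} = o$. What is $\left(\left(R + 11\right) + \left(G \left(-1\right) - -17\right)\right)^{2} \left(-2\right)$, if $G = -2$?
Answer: $-1682$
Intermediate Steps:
$U = 2$ ($U = 2 \cdot 1 = 2$)
$R = -1$ ($R = 3 \left(-1\right) + 2 = -3 + 2 = -1$)
$\left(\left(R + 11\right) + \left(G \left(-1\right) - -17\right)\right)^{2} \left(-2\right) = \left(\left(-1 + 11\right) - -19\right)^{2} \left(-2\right) = \left(10 + \left(2 + 17\right)\right)^{2} \left(-2\right) = \left(10 + 19\right)^{2} \left(-2\right) = 29^{2} \left(-2\right) = 841 \left(-2\right) = -1682$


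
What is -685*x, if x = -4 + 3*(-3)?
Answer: 8905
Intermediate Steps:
x = -13 (x = -4 - 9 = -13)
-685*x = -685*(-13) = 8905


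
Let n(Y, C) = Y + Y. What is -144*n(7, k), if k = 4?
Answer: -2016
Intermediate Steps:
n(Y, C) = 2*Y
-144*n(7, k) = -288*7 = -144*14 = -2016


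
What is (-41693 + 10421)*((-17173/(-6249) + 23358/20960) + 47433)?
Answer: -4047922416524113/2728730 ≈ -1.4834e+9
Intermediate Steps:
(-41693 + 10421)*((-17173/(-6249) + 23358/20960) + 47433) = -31272*((-17173*(-1/6249) + 23358*(1/20960)) + 47433) = -31272*((17173/6249 + 11679/10480) + 47433) = -31272*(252955111/65489520 + 47433) = -31272*3106617357271/65489520 = -4047922416524113/2728730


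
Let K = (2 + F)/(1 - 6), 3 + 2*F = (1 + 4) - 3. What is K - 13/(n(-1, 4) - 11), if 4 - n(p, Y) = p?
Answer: 28/15 ≈ 1.8667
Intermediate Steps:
F = -1/2 (F = -3/2 + ((1 + 4) - 3)/2 = -3/2 + (5 - 3)/2 = -3/2 + (1/2)*2 = -3/2 + 1 = -1/2 ≈ -0.50000)
n(p, Y) = 4 - p
K = -3/10 (K = (2 - 1/2)/(1 - 6) = (3/2)/(-5) = (3/2)*(-1/5) = -3/10 ≈ -0.30000)
K - 13/(n(-1, 4) - 11) = -3/10 - 13/((4 - 1*(-1)) - 11) = -3/10 - 13/((4 + 1) - 11) = -3/10 - 13/(5 - 11) = -3/10 - 13/(-6) = -3/10 - 13*(-1/6) = -3/10 + 13/6 = 28/15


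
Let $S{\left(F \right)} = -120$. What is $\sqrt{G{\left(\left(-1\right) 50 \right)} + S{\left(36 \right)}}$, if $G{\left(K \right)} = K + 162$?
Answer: $2 i \sqrt{2} \approx 2.8284 i$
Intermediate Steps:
$G{\left(K \right)} = 162 + K$
$\sqrt{G{\left(\left(-1\right) 50 \right)} + S{\left(36 \right)}} = \sqrt{\left(162 - 50\right) - 120} = \sqrt{112 - 120} = \sqrt{-8} = 2 i \sqrt{2}$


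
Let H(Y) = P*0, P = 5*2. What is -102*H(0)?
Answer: 0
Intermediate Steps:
P = 10
H(Y) = 0 (H(Y) = 10*0 = 0)
-102*H(0) = -102*0 = 0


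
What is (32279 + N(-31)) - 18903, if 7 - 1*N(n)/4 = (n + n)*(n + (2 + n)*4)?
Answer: -23052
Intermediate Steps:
N(n) = 28 - 8*n*(8 + 5*n) (N(n) = 28 - 4*(n + n)*(n + (2 + n)*4) = 28 - 4*2*n*(n + (8 + 4*n)) = 28 - 4*2*n*(8 + 5*n) = 28 - 8*n*(8 + 5*n))
(32279 + N(-31)) - 18903 = (32279 + (28 - 64*(-31) - 40*(-31)²)) - 18903 = (32279 + (28 + 1984 - 40*961)) - 18903 = (32279 + (28 + 1984 - 38440)) - 18903 = (32279 - 36428) - 18903 = -4149 - 18903 = -23052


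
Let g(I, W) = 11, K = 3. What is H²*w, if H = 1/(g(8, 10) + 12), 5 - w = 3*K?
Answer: -4/529 ≈ -0.0075614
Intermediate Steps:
w = -4 (w = 5 - 3*3 = 5 - 1*9 = 5 - 9 = -4)
H = 1/23 (H = 1/(11 + 12) = 1/23 ≈ 0.043478)
H²*w = (1/23)²*(-4) = (1/529)*(-4) = -4/529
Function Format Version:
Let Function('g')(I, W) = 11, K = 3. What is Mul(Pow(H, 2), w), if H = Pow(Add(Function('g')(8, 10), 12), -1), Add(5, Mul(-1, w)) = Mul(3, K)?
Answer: Rational(-4, 529) ≈ -0.0075614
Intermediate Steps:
w = -4 (w = Add(5, Mul(-1, Mul(3, 3))) = Add(5, Mul(-1, 9)) = Add(5, -9) = -4)
H = Rational(1, 23) (H = Pow(Add(11, 12), -1) = Pow(23, -1) = Rational(1, 23) ≈ 0.043478)
Mul(Pow(H, 2), w) = Mul(Pow(Rational(1, 23), 2), -4) = Mul(Rational(1, 529), -4) = Rational(-4, 529)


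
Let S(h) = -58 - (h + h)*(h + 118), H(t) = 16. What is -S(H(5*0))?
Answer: 4346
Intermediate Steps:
S(h) = -58 - 2*h*(118 + h)
-S(H(5*0)) = -(-58 - 236*16 - 2*16²) = -(-58 - 3776 - 2*256) = -(-58 - 3776 - 512) = -1*(-4346) = 4346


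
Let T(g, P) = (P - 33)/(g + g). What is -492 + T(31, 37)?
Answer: -15250/31 ≈ -491.94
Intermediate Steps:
T(g, P) = (-33 + P)/(2*g) (T(g, P) = (-33 + P)/((2*g)) = (-33 + P)*(1/(2*g)) = (-33 + P)/(2*g))
-492 + T(31, 37) = -492 + (1/2)*(-33 + 37)/31 = -492 + (1/2)*(1/31)*4 = -492 + 2/31 = -15250/31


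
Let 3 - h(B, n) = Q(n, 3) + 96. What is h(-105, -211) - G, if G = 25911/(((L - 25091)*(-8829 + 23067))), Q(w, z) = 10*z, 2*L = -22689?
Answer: -7089835324/57640961 ≈ -123.00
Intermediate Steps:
L = -22689/2 (L = (½)*(-22689) = -22689/2 ≈ -11345.)
h(B, n) = -123 (h(B, n) = 3 - (10*3 + 96) = 3 - (30 + 96) = 3 - 1*126 = 3 - 126 = -123)
G = -2879/57640961 (G = 25911/(((-22689/2 - 25091)*(-8829 + 23067))) = 25911/((-72871/2*14238)) = 25911/(-518768649) = 25911*(-1/518768649) = -2879/57640961 ≈ -4.9947e-5)
h(-105, -211) - G = -123 - 1*(-2879/57640961) = -123 + 2879/57640961 = -7089835324/57640961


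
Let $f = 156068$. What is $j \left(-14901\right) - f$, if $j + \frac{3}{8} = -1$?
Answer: $- \frac{1084633}{8} \approx -1.3558 \cdot 10^{5}$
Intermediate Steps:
$j = - \frac{11}{8}$ ($j = - \frac{3}{8} - 1 = - \frac{11}{8} \approx -1.375$)
$j \left(-14901\right) - f = \left(- \frac{11}{8}\right) \left(-14901\right) - 156068 = \frac{163911}{8} - 156068 = - \frac{1084633}{8}$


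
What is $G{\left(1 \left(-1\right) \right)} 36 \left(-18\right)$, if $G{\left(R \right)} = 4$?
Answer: $-2592$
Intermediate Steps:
$G{\left(1 \left(-1\right) \right)} 36 \left(-18\right) = 4 \cdot 36 \left(-18\right) = 144 \left(-18\right) = -2592$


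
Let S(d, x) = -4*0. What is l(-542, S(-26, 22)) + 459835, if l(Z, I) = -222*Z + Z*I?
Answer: 580159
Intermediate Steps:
S(d, x) = 0
l(Z, I) = -222*Z + I*Z
l(-542, S(-26, 22)) + 459835 = -542*(-222 + 0) + 459835 = -542*(-222) + 459835 = 120324 + 459835 = 580159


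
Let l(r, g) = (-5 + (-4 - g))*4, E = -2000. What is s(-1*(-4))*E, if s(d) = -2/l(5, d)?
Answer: -1000/13 ≈ -76.923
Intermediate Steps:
l(r, g) = -36 - 4*g (l(r, g) = (-9 - g)*4 = -36 - 4*g)
s(d) = -2/(-36 - 4*d)
s(-1*(-4))*E = (1/(2*(9 - 1*(-4))))*(-2000) = (1/(2*(9 + 4)))*(-2000) = ((1/2)/13)*(-2000) = ((1/2)*(1/13))*(-2000) = (1/26)*(-2000) = -1000/13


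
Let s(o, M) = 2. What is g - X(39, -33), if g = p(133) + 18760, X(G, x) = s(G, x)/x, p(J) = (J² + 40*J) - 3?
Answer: 1378280/33 ≈ 41766.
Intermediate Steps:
p(J) = -3 + J² + 40*J
X(G, x) = 2/x
g = 41766 (g = (-3 + 133² + 40*133) + 18760 = (-3 + 17689 + 5320) + 18760 = 23006 + 18760 = 41766)
g - X(39, -33) = 41766 - 2/(-33) = 41766 - 2*(-1)/33 = 41766 - 1*(-2/33) = 41766 + 2/33 = 1378280/33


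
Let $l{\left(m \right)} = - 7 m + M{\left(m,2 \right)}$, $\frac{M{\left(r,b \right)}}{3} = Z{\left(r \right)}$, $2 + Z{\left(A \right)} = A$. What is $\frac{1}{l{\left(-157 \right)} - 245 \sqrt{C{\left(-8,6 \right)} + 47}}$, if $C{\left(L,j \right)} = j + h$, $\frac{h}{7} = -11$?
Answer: $\frac{311}{913742} + \frac{245 i \sqrt{6}}{913742} \approx 0.00034036 + 0.00065678 i$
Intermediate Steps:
$h = -77$ ($h = 7 \left(-11\right) = -77$)
$Z{\left(A \right)} = -2 + A$
$M{\left(r,b \right)} = -6 + 3 r$ ($M{\left(r,b \right)} = 3 \left(-2 + r\right) = -6 + 3 r$)
$C{\left(L,j \right)} = -77 + j$ ($C{\left(L,j \right)} = j - 77 = -77 + j$)
$l{\left(m \right)} = -6 - 4 m$ ($l{\left(m \right)} = - 7 m + \left(-6 + 3 m\right) = -6 - 4 m$)
$\frac{1}{l{\left(-157 \right)} - 245 \sqrt{C{\left(-8,6 \right)} + 47}} = \frac{1}{\left(-6 - -628\right) - 245 \sqrt{\left(-77 + 6\right) + 47}} = \frac{1}{\left(-6 + 628\right) - 245 \sqrt{-71 + 47}} = \frac{1}{622 - 245 \sqrt{-24}} = \frac{1}{622 - 245 \cdot 2 i \sqrt{6}} = \frac{1}{622 - 490 i \sqrt{6}}$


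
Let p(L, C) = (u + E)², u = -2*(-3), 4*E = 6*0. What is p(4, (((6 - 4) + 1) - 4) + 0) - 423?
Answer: -387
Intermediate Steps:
E = 0 (E = (6*0)/4 = (¼)*0 = 0)
u = 6
p(L, C) = 36 (p(L, C) = (6 + 0)² = 6² = 36)
p(4, (((6 - 4) + 1) - 4) + 0) - 423 = 36 - 423 = -387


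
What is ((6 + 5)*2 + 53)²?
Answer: 5625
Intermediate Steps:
((6 + 5)*2 + 53)² = (11*2 + 53)² = (22 + 53)² = 75² = 5625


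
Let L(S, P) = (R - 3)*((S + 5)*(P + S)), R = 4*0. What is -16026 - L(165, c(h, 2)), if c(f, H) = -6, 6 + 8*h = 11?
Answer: 65064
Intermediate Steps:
h = 5/8 (h = -3/4 + (1/8)*11 = -3/4 + 11/8 = 5/8 ≈ 0.62500)
R = 0
L(S, P) = -3*(5 + S)*(P + S) (L(S, P) = (0 - 3)*((S + 5)*(P + S)) = -3*(5 + S)*(P + S))
-16026 - L(165, c(h, 2)) = -16026 - (-15*(-6) - 15*165 - 3*165**2 - 3*(-6)*165) = -16026 - (90 - 2475 - 3*27225 + 2970) = -16026 - (90 - 2475 - 81675 + 2970) = -16026 - 1*(-81090) = -16026 + 81090 = 65064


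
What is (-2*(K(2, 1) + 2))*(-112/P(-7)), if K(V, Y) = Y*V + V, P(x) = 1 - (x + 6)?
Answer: 672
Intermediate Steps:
P(x) = -5 - x (P(x) = 1 - (6 + x) = 1 + (-6 - x) = -5 - x)
K(V, Y) = V + V*Y (K(V, Y) = V*Y + V = V + V*Y)
(-2*(K(2, 1) + 2))*(-112/P(-7)) = (-2*(2*(1 + 1) + 2))*(-112/(-5 - 1*(-7))) = (-2*(2*2 + 2))*(-112/(-5 + 7)) = (-2*(4 + 2))*(-112/2) = (-2*6)*(-112*1/2) = -12*(-56) = 672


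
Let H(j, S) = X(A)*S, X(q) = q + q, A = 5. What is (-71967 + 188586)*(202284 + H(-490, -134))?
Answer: 23433888336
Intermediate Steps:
X(q) = 2*q
H(j, S) = 10*S (H(j, S) = (2*5)*S = 10*S)
(-71967 + 188586)*(202284 + H(-490, -134)) = (-71967 + 188586)*(202284 + 10*(-134)) = 116619*(202284 - 1340) = 116619*200944 = 23433888336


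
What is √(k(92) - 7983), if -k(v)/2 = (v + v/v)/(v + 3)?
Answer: I*√72064245/95 ≈ 89.359*I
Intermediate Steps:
k(v) = -2*(1 + v)/(3 + v) (k(v) = -2*(v + v/v)/(v + 3) = -2*(v + 1)/(3 + v) = -2*(1 + v)/(3 + v))
√(k(92) - 7983) = √(2*(-1 - 1*92)/(3 + 92) - 7983) = √(2*(-1 - 92)/95 - 7983) = √(2*(1/95)*(-93) - 7983) = √(-186/95 - 7983) = √(-758571/95) = I*√72064245/95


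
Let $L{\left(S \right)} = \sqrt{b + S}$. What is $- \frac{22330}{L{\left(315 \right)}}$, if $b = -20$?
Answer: $- \frac{4466 \sqrt{295}}{59} \approx -1300.1$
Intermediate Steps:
$L{\left(S \right)} = \sqrt{-20 + S}$
$- \frac{22330}{L{\left(315 \right)}} = - \frac{22330}{\sqrt{-20 + 315}} = - \frac{22330}{\sqrt{295}} = - 22330 \frac{\sqrt{295}}{295} = - \frac{4466 \sqrt{295}}{59}$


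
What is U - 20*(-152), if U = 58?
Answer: 3098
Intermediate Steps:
U - 20*(-152) = 58 - 20*(-152) = 58 + 3040 = 3098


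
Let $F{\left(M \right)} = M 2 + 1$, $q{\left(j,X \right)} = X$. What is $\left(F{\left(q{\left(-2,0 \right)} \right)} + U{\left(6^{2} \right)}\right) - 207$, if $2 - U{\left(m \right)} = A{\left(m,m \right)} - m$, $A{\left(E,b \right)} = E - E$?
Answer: $-168$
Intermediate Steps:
$A{\left(E,b \right)} = 0$
$F{\left(M \right)} = 1 + 2 M$ ($F{\left(M \right)} = 2 M + 1 = 1 + 2 M$)
$U{\left(m \right)} = 2 + m$ ($U{\left(m \right)} = 2 - \left(0 - m\right) = 2 - - m = 2 + m$)
$\left(F{\left(q{\left(-2,0 \right)} \right)} + U{\left(6^{2} \right)}\right) - 207 = \left(\left(1 + 2 \cdot 0\right) + \left(2 + 6^{2}\right)\right) - 207 = \left(\left(1 + 0\right) + \left(2 + 36\right)\right) - 207 = \left(1 + 38\right) - 207 = 39 - 207 = -168$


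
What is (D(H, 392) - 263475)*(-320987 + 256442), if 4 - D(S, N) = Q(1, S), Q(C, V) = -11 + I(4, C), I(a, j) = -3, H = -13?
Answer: 17004832065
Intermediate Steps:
Q(C, V) = -14 (Q(C, V) = -11 - 3 = -14)
D(S, N) = 18 (D(S, N) = 4 - 1*(-14) = 4 + 14 = 18)
(D(H, 392) - 263475)*(-320987 + 256442) = (18 - 263475)*(-320987 + 256442) = -263457*(-64545) = 17004832065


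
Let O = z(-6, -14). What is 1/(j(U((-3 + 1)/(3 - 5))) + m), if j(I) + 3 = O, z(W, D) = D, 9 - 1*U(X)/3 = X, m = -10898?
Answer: -1/10915 ≈ -9.1617e-5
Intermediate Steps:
U(X) = 27 - 3*X
O = -14
j(I) = -17 (j(I) = -3 - 14 = -17)
1/(j(U((-3 + 1)/(3 - 5))) + m) = 1/(-17 - 10898) = 1/(-10915) = -1/10915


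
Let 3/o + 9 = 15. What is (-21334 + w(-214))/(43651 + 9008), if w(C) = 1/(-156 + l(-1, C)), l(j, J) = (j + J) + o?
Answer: -15808496/39020319 ≈ -0.40514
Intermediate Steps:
o = 1/2 (o = 3/(-9 + 15) = 3/6 = 3*(1/6) = 1/2 ≈ 0.50000)
l(j, J) = 1/2 + J + j (l(j, J) = (j + J) + 1/2 = (J + j) + 1/2 = 1/2 + J + j)
w(C) = 1/(-313/2 + C) (w(C) = 1/(-156 + (1/2 + C - 1)) = 1/(-156 + (-1/2 + C)) = 1/(-313/2 + C))
(-21334 + w(-214))/(43651 + 9008) = (-21334 + 2/(-313 + 2*(-214)))/(43651 + 9008) = (-21334 + 2/(-313 - 428))/52659 = (-21334 + 2/(-741))*(1/52659) = (-21334 + 2*(-1/741))*(1/52659) = (-21334 - 2/741)*(1/52659) = -15808496/741*1/52659 = -15808496/39020319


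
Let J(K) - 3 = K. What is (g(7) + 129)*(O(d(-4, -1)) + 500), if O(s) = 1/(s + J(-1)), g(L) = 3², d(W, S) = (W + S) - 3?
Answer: 68977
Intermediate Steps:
d(W, S) = -3 + S + W (d(W, S) = (S + W) - 3 = -3 + S + W)
J(K) = 3 + K
g(L) = 9
O(s) = 1/(2 + s) (O(s) = 1/(s + (3 - 1)) = 1/(s + 2) = 1/(2 + s))
(g(7) + 129)*(O(d(-4, -1)) + 500) = (9 + 129)*(1/(2 + (-3 - 1 - 4)) + 500) = 138*(1/(2 - 8) + 500) = 138*(1/(-6) + 500) = 138*(-⅙ + 500) = 138*(2999/6) = 68977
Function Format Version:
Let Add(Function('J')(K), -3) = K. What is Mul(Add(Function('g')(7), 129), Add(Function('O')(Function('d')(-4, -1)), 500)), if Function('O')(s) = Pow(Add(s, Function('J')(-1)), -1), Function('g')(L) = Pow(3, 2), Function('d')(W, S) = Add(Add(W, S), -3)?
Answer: 68977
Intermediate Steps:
Function('d')(W, S) = Add(-3, S, W) (Function('d')(W, S) = Add(Add(S, W), -3) = Add(-3, S, W))
Function('J')(K) = Add(3, K)
Function('g')(L) = 9
Function('O')(s) = Pow(Add(2, s), -1) (Function('O')(s) = Pow(Add(s, Add(3, -1)), -1) = Pow(Add(s, 2), -1) = Pow(Add(2, s), -1))
Mul(Add(Function('g')(7), 129), Add(Function('O')(Function('d')(-4, -1)), 500)) = Mul(Add(9, 129), Add(Pow(Add(2, Add(-3, -1, -4)), -1), 500)) = Mul(138, Add(Pow(Add(2, -8), -1), 500)) = Mul(138, Add(Pow(-6, -1), 500)) = Mul(138, Add(Rational(-1, 6), 500)) = Mul(138, Rational(2999, 6)) = 68977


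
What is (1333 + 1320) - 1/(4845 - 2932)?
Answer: 5075188/1913 ≈ 2653.0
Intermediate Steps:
(1333 + 1320) - 1/(4845 - 2932) = 2653 - 1/1913 = 5075188/1913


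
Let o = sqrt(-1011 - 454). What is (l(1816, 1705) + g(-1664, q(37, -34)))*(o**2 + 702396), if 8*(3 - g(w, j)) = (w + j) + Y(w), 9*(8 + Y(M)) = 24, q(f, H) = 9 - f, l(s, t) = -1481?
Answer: -5323570945/6 ≈ -8.8726e+8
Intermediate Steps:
o = I*sqrt(1465) (o = sqrt(-1465) = I*sqrt(1465) ≈ 38.275*I)
Y(M) = -16/3 (Y(M) = -8 + (1/9)*24 = -8 + 8/3 = -16/3)
g(w, j) = 11/3 - j/8 - w/8 (g(w, j) = 3 - ((w + j) - 16/3)/8 = 3 - ((j + w) - 16/3)/8 = 3 - (-16/3 + j + w)/8 = 3 + (2/3 - j/8 - w/8) = 11/3 - j/8 - w/8)
(l(1816, 1705) + g(-1664, q(37, -34)))*(o**2 + 702396) = (-1481 + (11/3 - (9 - 1*37)/8 - 1/8*(-1664)))*((I*sqrt(1465))**2 + 702396) = (-1481 + (11/3 - (9 - 37)/8 + 208))*(-1465 + 702396) = (-1481 + (11/3 - 1/8*(-28) + 208))*700931 = (-1481 + (11/3 + 7/2 + 208))*700931 = (-1481 + 1291/6)*700931 = -7595/6*700931 = -5323570945/6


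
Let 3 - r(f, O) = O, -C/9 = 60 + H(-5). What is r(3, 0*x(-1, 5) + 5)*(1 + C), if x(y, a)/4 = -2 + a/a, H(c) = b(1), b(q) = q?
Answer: 1096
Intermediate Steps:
H(c) = 1
x(y, a) = -4 (x(y, a) = 4*(-2 + a/a) = 4*(-2 + 1) = 4*(-1) = -4)
C = -549 (C = -9*(60 + 1) = -9*61 = -549)
r(f, O) = 3 - O
r(3, 0*x(-1, 5) + 5)*(1 + C) = (3 - (0*(-4) + 5))*(1 - 549) = (3 - (0 + 5))*(-548) = (3 - 1*5)*(-548) = (3 - 5)*(-548) = -2*(-548) = 1096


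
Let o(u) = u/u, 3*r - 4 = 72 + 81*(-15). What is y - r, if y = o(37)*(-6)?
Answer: 1121/3 ≈ 373.67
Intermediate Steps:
r = -1139/3 (r = 4/3 + (72 + 81*(-15))/3 = 4/3 + (72 - 1215)/3 = 4/3 + (1/3)*(-1143) = 4/3 - 381 = -1139/3 ≈ -379.67)
o(u) = 1
y = -6 (y = 1*(-6) = -6)
y - r = -6 - 1*(-1139/3) = -6 + 1139/3 = 1121/3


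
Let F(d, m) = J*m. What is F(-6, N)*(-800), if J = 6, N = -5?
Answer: 24000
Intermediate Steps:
F(d, m) = 6*m
F(-6, N)*(-800) = (6*(-5))*(-800) = -30*(-800) = 24000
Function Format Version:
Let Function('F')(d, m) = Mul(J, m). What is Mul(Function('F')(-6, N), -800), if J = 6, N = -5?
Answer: 24000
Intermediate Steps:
Function('F')(d, m) = Mul(6, m)
Mul(Function('F')(-6, N), -800) = Mul(Mul(6, -5), -800) = Mul(-30, -800) = 24000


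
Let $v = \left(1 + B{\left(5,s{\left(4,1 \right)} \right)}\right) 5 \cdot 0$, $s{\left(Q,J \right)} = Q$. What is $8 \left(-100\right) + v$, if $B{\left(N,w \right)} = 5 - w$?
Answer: $-800$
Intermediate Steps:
$v = 0$ ($v = \left(1 + \left(5 - 4\right)\right) 5 \cdot 0 = \left(1 + \left(5 - 4\right)\right) 0 = \left(1 + 1\right) 0 = 2 \cdot 0 = 0$)
$8 \left(-100\right) + v = 8 \left(-100\right) + 0 = -800 + 0 = -800$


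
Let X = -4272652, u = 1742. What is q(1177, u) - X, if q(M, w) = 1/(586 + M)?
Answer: 7532685477/1763 ≈ 4.2727e+6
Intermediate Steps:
q(1177, u) - X = 1/(586 + 1177) - 1*(-4272652) = 1/1763 + 4272652 = 7532685477/1763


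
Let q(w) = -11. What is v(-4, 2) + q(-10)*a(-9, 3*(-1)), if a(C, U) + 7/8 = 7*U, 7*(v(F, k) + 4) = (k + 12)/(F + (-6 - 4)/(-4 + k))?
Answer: 1909/8 ≈ 238.63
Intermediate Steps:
v(F, k) = -4 + (12 + k)/(7*(F - 10/(-4 + k))) (v(F, k) = -4 + ((k + 12)/(F + (-6 - 4)/(-4 + k)))/7 = -4 + ((12 + k)/(F - 10/(-4 + k)))/7 = -4 + (12 + k)/(7*(F - 10/(-4 + k))))
a(C, U) = -7/8 + 7*U
v(-4, 2) + q(-10)*a(-9, 3*(-1)) = (-232 - 1*2² - 112*(-4) - 8*2 + 28*(-4)*2)/(7*(10 + 4*(-4) - 1*(-4)*2)) - 11*(-7/8 + 7*(3*(-1))) = (-232 - 1*4 + 448 - 16 - 224)/(7*(10 - 16 + 8)) - 11*(-7/8 + 7*(-3)) = (⅐)*(-232 - 4 + 448 - 16 - 224)/2 - 11*(-7/8 - 21) = (⅐)*(½)*(-28) - 11*(-175/8) = -2 + 1925/8 = 1909/8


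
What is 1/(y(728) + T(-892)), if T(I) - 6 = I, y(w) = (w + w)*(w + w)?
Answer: 1/2119050 ≈ 4.7191e-7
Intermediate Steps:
y(w) = 4*w² (y(w) = (2*w)*(2*w) = 4*w²)
T(I) = 6 + I
1/(y(728) + T(-892)) = 1/(4*728² + (6 - 892)) = 1/(4*529984 - 886) = 1/(2119936 - 886) = 1/2119050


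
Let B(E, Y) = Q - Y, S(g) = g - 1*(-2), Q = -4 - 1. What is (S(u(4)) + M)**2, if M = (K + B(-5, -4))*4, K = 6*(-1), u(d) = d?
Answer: 484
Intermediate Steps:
Q = -5
S(g) = 2 + g (S(g) = g + 2 = 2 + g)
B(E, Y) = -5 - Y
K = -6
M = -28 (M = (-6 + (-5 - 1*(-4)))*4 = (-6 + (-5 + 4))*4 = (-6 - 1)*4 = -7*4 = -28)
(S(u(4)) + M)**2 = ((2 + 4) - 28)**2 = (6 - 28)**2 = (-22)**2 = 484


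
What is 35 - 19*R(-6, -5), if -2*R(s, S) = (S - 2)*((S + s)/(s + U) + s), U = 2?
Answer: 2009/8 ≈ 251.13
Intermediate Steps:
R(s, S) = -(-2 + S)*(s + (S + s)/(2 + s))/2 (R(s, S) = -(S - 2)*((S + s)/(s + 2) + s)/2 = -(-2 + S)*((S + s)/(2 + s) + s)/2 = -(-2 + S)*(s + (S + s)/(2 + s))/2)
35 - 19*R(-6, -5) = 35 - 19*(-1*(-5)² + 2*(-5) + 2*(-6)² + 6*(-6) - 1*(-5)*(-6)² - 3*(-5)*(-6))/(2*(2 - 6)) = 35 - 19*(-1*25 - 10 + 2*36 - 36 - 1*(-5)*36 - 90)/(2*(-4)) = 35 - 19*(-1)*(-25 - 10 + 72 - 36 + 180 - 90)/(2*4) = 35 - 19*(-1)*91/(2*4) = 35 - 19*(-91/8) = 35 + 1729/8 = 2009/8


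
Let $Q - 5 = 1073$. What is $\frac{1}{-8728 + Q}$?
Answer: $- \frac{1}{7650} \approx -0.00013072$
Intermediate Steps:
$Q = 1078$ ($Q = 5 + 1073 = 1078$)
$\frac{1}{-8728 + Q} = \frac{1}{-8728 + 1078} = \frac{1}{-7650} = - \frac{1}{7650}$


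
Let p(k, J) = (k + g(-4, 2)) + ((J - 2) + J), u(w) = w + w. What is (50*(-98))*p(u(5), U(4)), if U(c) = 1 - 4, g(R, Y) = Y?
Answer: -19600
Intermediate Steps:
u(w) = 2*w
U(c) = -3
p(k, J) = k + 2*J (p(k, J) = (k + 2) + ((J - 2) + J) = (2 + k) + ((-2 + J) + J) = (2 + k) + (-2 + 2*J) = k + 2*J)
(50*(-98))*p(u(5), U(4)) = (50*(-98))*(2*5 + 2*(-3)) = -4900*(10 - 6) = -4900*4 = -19600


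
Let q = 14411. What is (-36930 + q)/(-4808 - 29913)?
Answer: 22519/34721 ≈ 0.64857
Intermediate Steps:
(-36930 + q)/(-4808 - 29913) = (-36930 + 14411)/(-4808 - 29913) = -22519/(-34721) = -22519*(-1/34721) = 22519/34721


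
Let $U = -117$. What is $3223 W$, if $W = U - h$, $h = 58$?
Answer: $-564025$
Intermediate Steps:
$W = -175$ ($W = -117 - 58 = -175$)
$3223 W = 3223 \left(-175\right) = -564025$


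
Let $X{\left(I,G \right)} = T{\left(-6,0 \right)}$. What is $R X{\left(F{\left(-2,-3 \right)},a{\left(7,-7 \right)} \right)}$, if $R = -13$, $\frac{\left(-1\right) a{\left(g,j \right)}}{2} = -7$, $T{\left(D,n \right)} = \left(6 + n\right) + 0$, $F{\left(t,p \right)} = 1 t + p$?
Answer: $-78$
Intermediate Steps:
$F{\left(t,p \right)} = p + t$ ($F{\left(t,p \right)} = t + p = p + t$)
$T{\left(D,n \right)} = 6 + n$
$a{\left(g,j \right)} = 14$ ($a{\left(g,j \right)} = \left(-2\right) \left(-7\right) = 14$)
$X{\left(I,G \right)} = 6$ ($X{\left(I,G \right)} = 6 + 0 = 6$)
$R X{\left(F{\left(-2,-3 \right)},a{\left(7,-7 \right)} \right)} = \left(-13\right) 6 = -78$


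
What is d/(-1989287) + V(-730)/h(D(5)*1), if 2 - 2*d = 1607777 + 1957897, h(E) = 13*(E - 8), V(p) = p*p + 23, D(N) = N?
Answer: -353355755099/25860731 ≈ -13664.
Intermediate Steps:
V(p) = 23 + p² (V(p) = p² + 23 = 23 + p²)
h(E) = -104 + 13*E (h(E) = 13*(-8 + E) = -104 + 13*E)
d = -1782836 (d = 1 - (1607777 + 1957897)/2 = 1 - ½*3565674 = 1 - 1782837 = -1782836)
d/(-1989287) + V(-730)/h(D(5)*1) = -1782836/(-1989287) + (23 + (-730)²)/(-104 + 13*(5*1)) = -1782836*(-1/1989287) + (23 + 532900)/(-104 + 13*5) = 1782836/1989287 + 532923/(-104 + 65) = 1782836/1989287 + 532923/(-39) = 1782836/1989287 + 532923*(-1/39) = 1782836/1989287 - 177641/13 = -353355755099/25860731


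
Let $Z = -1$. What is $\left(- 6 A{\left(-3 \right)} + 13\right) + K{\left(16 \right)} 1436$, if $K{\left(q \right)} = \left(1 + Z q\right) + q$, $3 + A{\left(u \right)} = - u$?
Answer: $1449$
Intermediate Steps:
$A{\left(u \right)} = -3 - u$
$K{\left(q \right)} = 1$ ($K{\left(q \right)} = \left(1 - q\right) + q = 1$)
$\left(- 6 A{\left(-3 \right)} + 13\right) + K{\left(16 \right)} 1436 = \left(- 6 \left(-3 - -3\right) + 13\right) + 1 \cdot 1436 = \left(- 6 \left(-3 + 3\right) + 13\right) + 1436 = \left(\left(-6\right) 0 + 13\right) + 1436 = \left(0 + 13\right) + 1436 = 13 + 1436 = 1449$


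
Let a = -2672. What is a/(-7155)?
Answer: 2672/7155 ≈ 0.37345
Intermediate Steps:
a/(-7155) = -2672/(-7155) = -2672*(-1/7155) = 2672/7155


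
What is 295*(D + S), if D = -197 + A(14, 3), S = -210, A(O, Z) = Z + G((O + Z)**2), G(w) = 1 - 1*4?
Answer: -120065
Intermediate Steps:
G(w) = -3 (G(w) = 1 - 4 = -3)
A(O, Z) = -3 + Z (A(O, Z) = Z - 3 = -3 + Z)
D = -197 (D = -197 + (-3 + 3) = -197 + 0 = -197)
295*(D + S) = 295*(-197 - 210) = 295*(-407) = -120065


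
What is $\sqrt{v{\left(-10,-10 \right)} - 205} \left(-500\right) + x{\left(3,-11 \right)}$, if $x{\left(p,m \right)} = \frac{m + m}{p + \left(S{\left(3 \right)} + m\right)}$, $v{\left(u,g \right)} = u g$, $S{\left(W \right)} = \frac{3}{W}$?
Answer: $\frac{22}{7} - 500 i \sqrt{105} \approx 3.1429 - 5123.5 i$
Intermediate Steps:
$v{\left(u,g \right)} = g u$
$x{\left(p,m \right)} = \frac{2 m}{1 + m + p}$ ($x{\left(p,m \right)} = \frac{m + m}{p + \left(\frac{3}{3} + m\right)} = \frac{2 m}{p + \left(3 \cdot \frac{1}{3} + m\right)} = \frac{2 m}{p + \left(1 + m\right)} = \frac{2 m}{1 + m + p}$)
$\sqrt{v{\left(-10,-10 \right)} - 205} \left(-500\right) + x{\left(3,-11 \right)} = \sqrt{\left(-10\right) \left(-10\right) - 205} \left(-500\right) + 2 \left(-11\right) \frac{1}{1 - 11 + 3} = \sqrt{100 - 205} \left(-500\right) + 2 \left(-11\right) \frac{1}{-7} = \sqrt{-105} \left(-500\right) + 2 \left(-11\right) \left(- \frac{1}{7}\right) = i \sqrt{105} \left(-500\right) + \frac{22}{7} = - 500 i \sqrt{105} + \frac{22}{7} = \frac{22}{7} - 500 i \sqrt{105}$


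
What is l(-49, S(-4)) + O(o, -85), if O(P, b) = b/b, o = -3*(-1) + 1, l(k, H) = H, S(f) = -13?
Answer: -12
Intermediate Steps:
o = 4 (o = 3 + 1 = 4)
O(P, b) = 1
l(-49, S(-4)) + O(o, -85) = -13 + 1 = -12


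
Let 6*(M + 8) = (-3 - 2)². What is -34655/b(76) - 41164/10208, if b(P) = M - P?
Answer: 525707971/1222408 ≈ 430.06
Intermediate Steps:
M = -23/6 (M = -8 + (-3 - 2)²/6 = -8 + (⅙)*(-5)² = -8 + (⅙)*25 = -8 + 25/6 = -23/6 ≈ -3.8333)
b(P) = -23/6 - P
-34655/b(76) - 41164/10208 = -34655/(-23/6 - 1*76) - 41164/10208 = -34655/(-23/6 - 76) - 41164*1/10208 = -34655/(-479/6) - 10291/2552 = -34655*(-6/479) - 10291/2552 = 207930/479 - 10291/2552 = 525707971/1222408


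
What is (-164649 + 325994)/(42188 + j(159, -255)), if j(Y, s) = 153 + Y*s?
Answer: 161345/1796 ≈ 89.836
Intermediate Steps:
(-164649 + 325994)/(42188 + j(159, -255)) = (-164649 + 325994)/(42188 + (153 + 159*(-255))) = 161345/(42188 + (153 - 40545)) = 161345/(42188 - 40392) = 161345/1796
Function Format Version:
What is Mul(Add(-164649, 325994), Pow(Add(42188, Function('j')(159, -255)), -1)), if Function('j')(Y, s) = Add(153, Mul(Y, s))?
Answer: Rational(161345, 1796) ≈ 89.836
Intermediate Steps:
Mul(Add(-164649, 325994), Pow(Add(42188, Function('j')(159, -255)), -1)) = Mul(Add(-164649, 325994), Pow(Add(42188, Add(153, Mul(159, -255))), -1)) = Mul(161345, Pow(Add(42188, Add(153, -40545)), -1)) = Mul(161345, Pow(Add(42188, -40392), -1)) = Mul(161345, Pow(1796, -1)) = Mul(161345, Rational(1, 1796)) = Rational(161345, 1796)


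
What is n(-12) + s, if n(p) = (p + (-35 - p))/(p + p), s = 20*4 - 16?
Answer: 1571/24 ≈ 65.458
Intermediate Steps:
s = 64 (s = 80 - 16 = 64)
n(p) = -35/(2*p) (n(p) = -35*1/(2*p) = -35/(2*p))
n(-12) + s = -35/2/(-12) + 64 = -35/2*(-1/12) + 64 = 35/24 + 64 = 1571/24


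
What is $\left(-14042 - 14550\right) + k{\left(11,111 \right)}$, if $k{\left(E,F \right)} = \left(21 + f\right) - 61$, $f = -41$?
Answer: $-28673$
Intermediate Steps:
$k{\left(E,F \right)} = -81$ ($k{\left(E,F \right)} = \left(21 - 41\right) - 61 = -20 - 61 = -81$)
$\left(-14042 - 14550\right) + k{\left(11,111 \right)} = \left(-14042 - 14550\right) - 81 = -28592 - 81 = -28673$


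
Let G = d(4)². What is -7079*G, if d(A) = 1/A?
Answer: -7079/16 ≈ -442.44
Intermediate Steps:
G = 1/16 (G = (1/4)² = (¼)² = 1/16 ≈ 0.062500)
-7079*G = -7079*1/16 = -7079/16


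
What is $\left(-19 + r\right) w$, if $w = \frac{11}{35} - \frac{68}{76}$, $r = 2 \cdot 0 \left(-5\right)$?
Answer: $\frac{386}{35} \approx 11.029$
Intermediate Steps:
$r = 0$ ($r = 0 \left(-5\right) = 0$)
$w = - \frac{386}{665}$ ($w = 11 \cdot \frac{1}{35} - \frac{17}{19} = \frac{11}{35} - \frac{17}{19} = - \frac{386}{665} \approx -0.58045$)
$\left(-19 + r\right) w = \left(-19 + 0\right) \left(- \frac{386}{665}\right) = \left(-19\right) \left(- \frac{386}{665}\right) = \frac{386}{35}$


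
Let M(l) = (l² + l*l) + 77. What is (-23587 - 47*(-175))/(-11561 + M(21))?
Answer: 7681/5301 ≈ 1.4490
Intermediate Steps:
M(l) = 77 + 2*l² (M(l) = (l² + l²) + 77 = 2*l² + 77 = 77 + 2*l²)
(-23587 - 47*(-175))/(-11561 + M(21)) = (-23587 - 47*(-175))/(-11561 + (77 + 2*21²)) = (-23587 + 8225)/(-11561 + (77 + 2*441)) = -15362/(-11561 + (77 + 882)) = -15362/(-11561 + 959) = -15362/(-10602) = -15362*(-1/10602) = 7681/5301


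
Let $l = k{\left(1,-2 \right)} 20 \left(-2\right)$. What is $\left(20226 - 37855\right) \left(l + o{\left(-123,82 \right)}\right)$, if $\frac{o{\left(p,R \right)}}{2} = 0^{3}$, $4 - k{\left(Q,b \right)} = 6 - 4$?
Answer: $1410320$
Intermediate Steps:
$k{\left(Q,b \right)} = 2$ ($k{\left(Q,b \right)} = 4 - \left(6 - 4\right) = 4 - 2 = 2$)
$o{\left(p,R \right)} = 0$ ($o{\left(p,R \right)} = 2 \cdot 0^{3} = 2 \cdot 0 = 0$)
$l = -80$ ($l = 2 \cdot 20 \left(-2\right) = 40 \left(-2\right) = -80$)
$\left(20226 - 37855\right) \left(l + o{\left(-123,82 \right)}\right) = \left(20226 - 37855\right) \left(-80 + 0\right) = \left(-17629\right) \left(-80\right) = 1410320$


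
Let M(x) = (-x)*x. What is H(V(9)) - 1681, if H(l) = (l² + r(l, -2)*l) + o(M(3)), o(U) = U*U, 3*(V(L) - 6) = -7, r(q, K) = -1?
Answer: -14312/9 ≈ -1590.2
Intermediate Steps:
V(L) = 11/3 (V(L) = 6 + (⅓)*(-7) = 6 - 7/3 = 11/3)
M(x) = -x²
o(U) = U²
H(l) = 81 + l² - l (H(l) = (l² - l) + (-1*3²)² = (l² - l) + (-1*9)² = (l² - l) + (-9)² = (l² - l) + 81 = 81 + l² - l)
H(V(9)) - 1681 = (81 + (11/3)² - 1*11/3) - 1681 = (81 + 121/9 - 11/3) - 1681 = 817/9 - 1681 = -14312/9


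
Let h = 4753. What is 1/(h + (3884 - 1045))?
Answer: 1/7592 ≈ 0.00013172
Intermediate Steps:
1/(h + (3884 - 1045)) = 1/(4753 + (3884 - 1045)) = 1/(4753 + 2839) = 1/7592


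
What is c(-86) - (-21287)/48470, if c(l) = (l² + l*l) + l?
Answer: 712821107/48470 ≈ 14706.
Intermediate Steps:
c(l) = l + 2*l² (c(l) = (l² + l²) + l = 2*l² + l = l + 2*l²)
c(-86) - (-21287)/48470 = -86*(1 + 2*(-86)) - (-21287)/48470 = -86*(1 - 172) - (-21287)/48470 = -86*(-171) - 1*(-21287/48470) = 14706 + 21287/48470 = 712821107/48470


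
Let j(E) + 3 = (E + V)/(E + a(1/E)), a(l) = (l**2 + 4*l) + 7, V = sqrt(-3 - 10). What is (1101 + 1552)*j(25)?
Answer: -118530734/20101 + 1658125*I*sqrt(13)/20101 ≈ -5896.8 + 297.42*I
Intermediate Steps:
V = I*sqrt(13) (V = sqrt(-13) = I*sqrt(13) ≈ 3.6056*I)
a(l) = 7 + l**2 + 4*l
j(E) = -3 + (E + I*sqrt(13))/(7 + E + E**(-2) + 4/E) (j(E) = -3 + (E + I*sqrt(13))/(E + (7 + (1/E)**2 + 4/E)) = -3 + (E + I*sqrt(13))/(E + (7 + E**(-2) + 4/E)) = -3 + (E + I*sqrt(13))/(7 + E + E**(-2) + 4/E))
(1101 + 1552)*j(25) = (1101 + 1552)*((-3 - 21*25**2 - 12*25 + 25**2*(-2*25 + I*sqrt(13)))/(1 + 25**3 + 4*25 + 7*25**2)) = 2653*((-3 - 21*625 - 300 + 625*(-50 + I*sqrt(13)))/(1 + 15625 + 100 + 7*625)) = 2653*((-3 - 13125 - 300 + (-31250 + 625*I*sqrt(13)))/(1 + 15625 + 100 + 4375)) = 2653*((-44678 + 625*I*sqrt(13))/20101) = 2653*(-44678/20101 + 625*I*sqrt(13)/20101) = -118530734/20101 + 1658125*I*sqrt(13)/20101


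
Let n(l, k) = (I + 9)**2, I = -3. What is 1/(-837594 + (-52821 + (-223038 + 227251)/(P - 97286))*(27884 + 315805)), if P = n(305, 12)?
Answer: -97250/1765559080038507 ≈ -5.5082e-11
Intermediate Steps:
n(l, k) = 36 (n(l, k) = (-3 + 9)**2 = 6**2 = 36)
P = 36
1/(-837594 + (-52821 + (-223038 + 227251)/(P - 97286))*(27884 + 315805)) = 1/(-837594 + (-52821 + (-223038 + 227251)/(36 - 97286))*(27884 + 315805)) = 1/(-837594 + (-52821 + 4213/(-97250))*343689) = 1/(-837594 + (-52821 + 4213*(-1/97250))*343689) = 1/(-837594 + (-52821 - 4213/97250)*343689) = 1/(-837594 - 5136846463/97250*343689) = 1/(-837594 - 1765477624022007/97250) = 1/(-1765559080038507/97250) = -97250/1765559080038507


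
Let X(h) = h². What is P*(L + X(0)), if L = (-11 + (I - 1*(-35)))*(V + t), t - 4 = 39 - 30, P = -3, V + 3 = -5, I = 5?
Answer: -435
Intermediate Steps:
V = -8 (V = -3 - 5 = -8)
t = 13 (t = 4 + (39 - 30) = 4 + 9 = 13)
L = 145 (L = (-11 + (5 - 1*(-35)))*(-8 + 13) = (-11 + (5 + 35))*5 = (-11 + 40)*5 = 29*5 = 145)
P*(L + X(0)) = -3*(145 + 0²) = -3*(145 + 0) = -3*145 = -435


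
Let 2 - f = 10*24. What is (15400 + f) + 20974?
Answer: 36136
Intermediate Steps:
f = -238 (f = 2 - 10*24 = 2 - 1*240 = 2 - 240 = -238)
(15400 + f) + 20974 = (15400 - 238) + 20974 = 15162 + 20974 = 36136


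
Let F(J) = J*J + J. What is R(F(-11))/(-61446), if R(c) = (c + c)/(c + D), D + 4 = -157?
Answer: 10/142443 ≈ 7.0204e-5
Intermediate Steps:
D = -161 (D = -4 - 157 = -161)
F(J) = J + J² (F(J) = J² + J = J + J²)
R(c) = 2*c/(-161 + c) (R(c) = (c + c)/(c - 161) = (2*c)/(-161 + c) = 2*c/(-161 + c))
R(F(-11))/(-61446) = (2*(-11*(1 - 11))/(-161 - 11*(1 - 11)))/(-61446) = (2*(-11*(-10))/(-161 - 11*(-10)))*(-1/61446) = (2*110/(-161 + 110))*(-1/61446) = (2*110/(-51))*(-1/61446) = (2*110*(-1/51))*(-1/61446) = -220/51*(-1/61446) = 10/142443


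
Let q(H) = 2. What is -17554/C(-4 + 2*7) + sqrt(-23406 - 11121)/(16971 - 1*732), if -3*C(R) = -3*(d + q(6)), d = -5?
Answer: 17554/3 + I*sqrt(34527)/16239 ≈ 5851.3 + 0.011442*I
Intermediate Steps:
C(R) = -3 (C(R) = -(-1)*(-5 + 2) = -(-1)*(-3) = -1/3*9 = -3)
-17554/C(-4 + 2*7) + sqrt(-23406 - 11121)/(16971 - 1*732) = -17554/(-3) + sqrt(-23406 - 11121)/(16971 - 1*732) = -17554*(-1/3) + sqrt(-34527)/(16971 - 732) = 17554/3 + (I*sqrt(34527))/16239 = 17554/3 + (I*sqrt(34527))*(1/16239) = 17554/3 + I*sqrt(34527)/16239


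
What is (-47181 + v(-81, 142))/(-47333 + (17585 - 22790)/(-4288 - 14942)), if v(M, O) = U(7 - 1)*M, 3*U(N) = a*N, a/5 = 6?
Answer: 22238854/20226853 ≈ 1.0995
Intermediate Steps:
a = 30 (a = 5*6 = 30)
U(N) = 10*N (U(N) = (30*N)/3 = 10*N)
v(M, O) = 60*M (v(M, O) = (10*(7 - 1))*M = (10*6)*M = 60*M)
(-47181 + v(-81, 142))/(-47333 + (17585 - 22790)/(-4288 - 14942)) = (-47181 + 60*(-81))/(-47333 + (17585 - 22790)/(-4288 - 14942)) = (-47181 - 4860)/(-47333 - 5205/(-19230)) = -52041/(-47333 - 5205*(-1/19230)) = -52041/(-47333 + 347/1282) = -52041/(-60680559/1282) = -52041*(-1282/60680559) = 22238854/20226853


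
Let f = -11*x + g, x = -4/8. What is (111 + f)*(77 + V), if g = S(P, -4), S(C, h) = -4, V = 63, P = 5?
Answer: 15750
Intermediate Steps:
x = -½ (x = -4*⅛ = -½ ≈ -0.50000)
g = -4
f = 3/2 (f = -11*(-½) - 4 = 11/2 - 4 = 3/2 ≈ 1.5000)
(111 + f)*(77 + V) = (111 + 3/2)*(77 + 63) = (225/2)*140 = 15750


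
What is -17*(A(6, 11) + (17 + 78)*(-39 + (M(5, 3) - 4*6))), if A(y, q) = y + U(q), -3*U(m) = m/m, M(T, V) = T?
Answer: 280721/3 ≈ 93574.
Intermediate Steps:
U(m) = -⅓ (U(m) = -m/(3*m) = -⅓*1 = -⅓)
A(y, q) = -⅓ + y (A(y, q) = y - ⅓ = -⅓ + y)
-17*(A(6, 11) + (17 + 78)*(-39 + (M(5, 3) - 4*6))) = -17*((-⅓ + 6) + (17 + 78)*(-39 + (5 - 4*6))) = -17*(17/3 + 95*(-39 + (5 - 24))) = -17*(17/3 + 95*(-39 - 19)) = -17*(17/3 + 95*(-58)) = -17*(17/3 - 5510) = -17*(-16513/3) = 280721/3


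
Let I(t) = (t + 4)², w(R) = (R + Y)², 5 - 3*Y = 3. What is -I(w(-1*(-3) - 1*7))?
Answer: -18496/81 ≈ -228.35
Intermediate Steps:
Y = ⅔ (Y = 5/3 - ⅓*3 = 5/3 - 1 = ⅔ ≈ 0.66667)
w(R) = (⅔ + R)² (w(R) = (R + ⅔)² = (⅔ + R)²)
I(t) = (4 + t)²
-I(w(-1*(-3) - 1*7)) = -(4 + (2 + 3*(-1*(-3) - 1*7))²/9)² = -(4 + (2 + 3*(3 - 7))²/9)² = -(4 + (2 + 3*(-4))²/9)² = -(4 + (2 - 12)²/9)² = -(4 + (⅑)*(-10)²)² = -(4 + (⅑)*100)² = -(4 + 100/9)² = -(136/9)² = -1*18496/81 = -18496/81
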